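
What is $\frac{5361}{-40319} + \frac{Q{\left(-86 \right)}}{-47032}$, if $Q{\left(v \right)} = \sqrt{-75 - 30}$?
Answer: $- \frac{5361}{40319} - \frac{i \sqrt{105}}{47032} \approx -0.13296 - 0.00021787 i$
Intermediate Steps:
$Q{\left(v \right)} = i \sqrt{105}$ ($Q{\left(v \right)} = \sqrt{-105} = i \sqrt{105}$)
$\frac{5361}{-40319} + \frac{Q{\left(-86 \right)}}{-47032} = \frac{5361}{-40319} + \frac{i \sqrt{105}}{-47032} = 5361 \left(- \frac{1}{40319}\right) + i \sqrt{105} \left(- \frac{1}{47032}\right) = - \frac{5361}{40319} - \frac{i \sqrt{105}}{47032}$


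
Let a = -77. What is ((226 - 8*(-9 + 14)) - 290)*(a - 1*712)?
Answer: 82056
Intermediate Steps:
((226 - 8*(-9 + 14)) - 290)*(a - 1*712) = ((226 - 8*(-9 + 14)) - 290)*(-77 - 1*712) = ((226 - 8*5) - 290)*(-77 - 712) = ((226 - 40) - 290)*(-789) = (186 - 290)*(-789) = -104*(-789) = 82056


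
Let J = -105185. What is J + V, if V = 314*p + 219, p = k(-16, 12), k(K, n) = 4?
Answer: -103710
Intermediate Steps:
p = 4
V = 1475 (V = 314*4 + 219 = 1256 + 219 = 1475)
J + V = -105185 + 1475 = -103710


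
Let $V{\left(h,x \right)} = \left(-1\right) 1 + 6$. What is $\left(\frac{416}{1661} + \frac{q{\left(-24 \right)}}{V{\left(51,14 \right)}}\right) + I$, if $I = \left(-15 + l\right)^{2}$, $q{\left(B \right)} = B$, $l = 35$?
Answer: $\frac{3284216}{8305} \approx 395.45$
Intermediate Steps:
$V{\left(h,x \right)} = 5$ ($V{\left(h,x \right)} = -1 + 6 = 5$)
$I = 400$ ($I = \left(-15 + 35\right)^{2} = 20^{2} = 400$)
$\left(\frac{416}{1661} + \frac{q{\left(-24 \right)}}{V{\left(51,14 \right)}}\right) + I = \left(\frac{416}{1661} - \frac{24}{5}\right) + 400 = - \frac{37784}{8305} + 400 = \frac{3284216}{8305}$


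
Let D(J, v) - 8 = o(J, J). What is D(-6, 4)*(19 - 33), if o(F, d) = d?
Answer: -28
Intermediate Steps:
D(J, v) = 8 + J
D(-6, 4)*(19 - 33) = (8 - 6)*(19 - 33) = 2*(-14) = -28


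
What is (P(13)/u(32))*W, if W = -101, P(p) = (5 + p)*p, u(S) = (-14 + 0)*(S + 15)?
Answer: 11817/329 ≈ 35.918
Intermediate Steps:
u(S) = -210 - 14*S (u(S) = -14*(15 + S) = -210 - 14*S)
P(p) = p*(5 + p)
(P(13)/u(32))*W = ((13*(5 + 13))/(-210 - 14*32))*(-101) = ((13*18)/(-210 - 448))*(-101) = (234/(-658))*(-101) = (234*(-1/658))*(-101) = -117/329*(-101) = 11817/329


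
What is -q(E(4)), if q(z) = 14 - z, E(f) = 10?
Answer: -4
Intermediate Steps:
-q(E(4)) = -(14 - 1*10) = -(14 - 10) = -1*4 = -4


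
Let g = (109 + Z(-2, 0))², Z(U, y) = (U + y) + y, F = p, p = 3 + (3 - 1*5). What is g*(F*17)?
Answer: 194633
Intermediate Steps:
p = 1 (p = 3 + (3 - 5) = 3 - 2 = 1)
F = 1
Z(U, y) = U + 2*y
g = 11449 (g = (109 + (-2 + 2*0))² = (109 + (-2 + 0))² = (109 - 2)² = 107² = 11449)
g*(F*17) = 11449*(1*17) = 11449*17 = 194633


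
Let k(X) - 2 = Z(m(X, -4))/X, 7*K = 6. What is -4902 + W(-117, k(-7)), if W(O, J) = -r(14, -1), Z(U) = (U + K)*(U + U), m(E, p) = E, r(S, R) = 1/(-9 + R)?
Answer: -49019/10 ≈ -4901.9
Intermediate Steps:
K = 6/7 (K = (⅐)*6 = 6/7 ≈ 0.85714)
Z(U) = 2*U*(6/7 + U) (Z(U) = (U + 6/7)*(U + U) = (6/7 + U)*(2*U) = 2*U*(6/7 + U))
k(X) = 26/7 + 2*X (k(X) = 2 + (2*X*(6 + 7*X)/7)/X = 2 + (12/7 + 2*X) = 26/7 + 2*X)
W(O, J) = ⅒ (W(O, J) = -1/(-9 - 1) = -1/(-10) = -1*(-⅒) = ⅒)
-4902 + W(-117, k(-7)) = -4902 + ⅒ = -49019/10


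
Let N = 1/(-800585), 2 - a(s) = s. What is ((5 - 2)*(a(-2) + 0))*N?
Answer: -12/800585 ≈ -1.4989e-5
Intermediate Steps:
a(s) = 2 - s
N = -1/800585 ≈ -1.2491e-6
((5 - 2)*(a(-2) + 0))*N = ((5 - 2)*((2 - 1*(-2)) + 0))*(-1/800585) = (3*((2 + 2) + 0))*(-1/800585) = (3*(4 + 0))*(-1/800585) = (3*4)*(-1/800585) = 12*(-1/800585) = -12/800585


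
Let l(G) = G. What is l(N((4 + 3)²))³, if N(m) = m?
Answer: 117649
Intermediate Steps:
l(N((4 + 3)²))³ = ((4 + 3)²)³ = (7²)³ = 49³ = 117649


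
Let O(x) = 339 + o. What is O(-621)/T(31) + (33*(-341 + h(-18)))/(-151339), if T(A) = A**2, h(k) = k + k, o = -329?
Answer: 13469191/145436779 ≈ 0.092612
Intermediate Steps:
h(k) = 2*k
O(x) = 10 (O(x) = 339 - 329 = 10)
O(-621)/T(31) + (33*(-341 + h(-18)))/(-151339) = 10/(31**2) + (33*(-341 + 2*(-18)))/(-151339) = 10/961 + (33*(-341 - 36))*(-1/151339) = 10*(1/961) + (33*(-377))*(-1/151339) = 10/961 - 12441*(-1/151339) = 10/961 + 12441/151339 = 13469191/145436779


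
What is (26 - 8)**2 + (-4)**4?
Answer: 580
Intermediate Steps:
(26 - 8)**2 + (-4)**4 = 18**2 + 256 = 324 + 256 = 580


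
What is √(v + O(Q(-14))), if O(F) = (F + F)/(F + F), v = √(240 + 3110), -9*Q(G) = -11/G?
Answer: √(1 + 5*√134) ≈ 7.6733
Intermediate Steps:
Q(G) = 11/(9*G) (Q(G) = -(-11)/(9*G) = 11/(9*G))
v = 5*√134 (v = √3350 = 5*√134 ≈ 57.879)
O(F) = 1 (O(F) = (2*F)/((2*F)) = (2*F)*(1/(2*F)) = 1)
√(v + O(Q(-14))) = √(5*√134 + 1) = √(1 + 5*√134)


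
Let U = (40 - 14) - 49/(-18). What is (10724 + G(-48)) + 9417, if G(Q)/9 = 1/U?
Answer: 10413059/517 ≈ 20141.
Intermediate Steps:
U = 517/18 (U = 26 - 49*(-1/18) = 26 + 49/18 = 517/18 ≈ 28.722)
G(Q) = 162/517 (G(Q) = 9/(517/18) = 9*(18/517) = 162/517)
(10724 + G(-48)) + 9417 = (10724 + 162/517) + 9417 = 5544470/517 + 9417 = 10413059/517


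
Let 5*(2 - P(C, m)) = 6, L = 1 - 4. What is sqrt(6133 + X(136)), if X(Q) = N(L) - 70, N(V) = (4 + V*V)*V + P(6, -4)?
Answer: 2*sqrt(37655)/5 ≈ 77.620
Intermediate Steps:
L = -3
P(C, m) = 4/5 (P(C, m) = 2 - 1/5*6 = 2 - 6/5 = 4/5)
N(V) = 4/5 + V*(4 + V**2) (N(V) = (4 + V*V)*V + 4/5 = (4 + V**2)*V + 4/5 = V*(4 + V**2) + 4/5 = 4/5 + V*(4 + V**2))
X(Q) = -541/5 (X(Q) = (4/5 + (-3)**3 + 4*(-3)) - 70 = (4/5 - 27 - 12) - 70 = -191/5 - 70 = -541/5)
sqrt(6133 + X(136)) = sqrt(6133 - 541/5) = sqrt(30124/5) = 2*sqrt(37655)/5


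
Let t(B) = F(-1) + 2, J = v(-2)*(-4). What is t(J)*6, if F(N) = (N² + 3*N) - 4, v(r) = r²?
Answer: -24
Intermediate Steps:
F(N) = -4 + N² + 3*N
J = -16 (J = (-2)²*(-4) = 4*(-4) = -16)
t(B) = -4 (t(B) = (-4 + (-1)² + 3*(-1)) + 2 = (-4 + 1 - 3) + 2 = -6 + 2 = -4)
t(J)*6 = -4*6 = -24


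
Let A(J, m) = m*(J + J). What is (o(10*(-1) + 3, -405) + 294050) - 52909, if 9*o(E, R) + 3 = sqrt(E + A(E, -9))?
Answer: 723422/3 + sqrt(119)/9 ≈ 2.4114e+5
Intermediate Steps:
A(J, m) = 2*J*m (A(J, m) = m*(2*J) = 2*J*m)
o(E, R) = -1/3 + sqrt(17)*sqrt(-E)/9 (o(E, R) = -1/3 + sqrt(E + 2*E*(-9))/9 = -1/3 + sqrt(E - 18*E)/9 = -1/3 + sqrt(-17*E)/9 = -1/3 + (sqrt(17)*sqrt(-E))/9 = -1/3 + sqrt(17)*sqrt(-E)/9)
(o(10*(-1) + 3, -405) + 294050) - 52909 = ((-1/3 + sqrt(17)*sqrt(-(10*(-1) + 3))/9) + 294050) - 52909 = ((-1/3 + sqrt(17)*sqrt(-(-10 + 3))/9) + 294050) - 52909 = ((-1/3 + sqrt(17)*sqrt(-1*(-7))/9) + 294050) - 52909 = ((-1/3 + sqrt(17)*sqrt(7)/9) + 294050) - 52909 = ((-1/3 + sqrt(119)/9) + 294050) - 52909 = (882149/3 + sqrt(119)/9) - 52909 = 723422/3 + sqrt(119)/9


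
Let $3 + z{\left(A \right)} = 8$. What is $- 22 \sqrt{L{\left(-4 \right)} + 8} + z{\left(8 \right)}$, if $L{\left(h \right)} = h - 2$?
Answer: $5 - 22 \sqrt{2} \approx -26.113$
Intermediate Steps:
$L{\left(h \right)} = -2 + h$
$z{\left(A \right)} = 5$ ($z{\left(A \right)} = -3 + 8 = 5$)
$- 22 \sqrt{L{\left(-4 \right)} + 8} + z{\left(8 \right)} = - 22 \sqrt{\left(-2 - 4\right) + 8} + 5 = - 22 \sqrt{-6 + 8} + 5 = - 22 \sqrt{2} + 5 = 5 - 22 \sqrt{2}$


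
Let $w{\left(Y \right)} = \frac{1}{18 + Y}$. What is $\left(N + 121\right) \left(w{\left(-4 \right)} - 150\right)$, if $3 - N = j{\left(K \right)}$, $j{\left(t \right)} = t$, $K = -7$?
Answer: $- \frac{274969}{14} \approx -19641.0$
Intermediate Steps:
$N = 10$ ($N = 3 - -7 = 3 + 7 = 10$)
$\left(N + 121\right) \left(w{\left(-4 \right)} - 150\right) = \left(10 + 121\right) \left(\frac{1}{18 - 4} - 150\right) = 131 \left(\frac{1}{14} - 150\right) = 131 \left(- \frac{2099}{14}\right) = - \frac{274969}{14}$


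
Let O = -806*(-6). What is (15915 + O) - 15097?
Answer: 5654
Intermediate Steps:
O = 4836
(15915 + O) - 15097 = (15915 + 4836) - 15097 = 20751 - 15097 = 5654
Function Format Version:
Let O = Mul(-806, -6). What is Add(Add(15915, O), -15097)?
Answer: 5654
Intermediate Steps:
O = 4836
Add(Add(15915, O), -15097) = Add(Add(15915, 4836), -15097) = Add(20751, -15097) = 5654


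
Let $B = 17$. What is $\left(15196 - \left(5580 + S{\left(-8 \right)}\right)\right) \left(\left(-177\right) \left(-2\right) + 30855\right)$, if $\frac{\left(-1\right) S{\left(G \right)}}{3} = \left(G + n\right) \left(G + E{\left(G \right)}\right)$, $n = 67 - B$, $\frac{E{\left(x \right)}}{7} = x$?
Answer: $48436368$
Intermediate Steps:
$E{\left(x \right)} = 7 x$
$n = 50$ ($n = 67 - 17 = 50$)
$S{\left(G \right)} = - 24 G \left(50 + G\right)$ ($S{\left(G \right)} = - 3 \left(G + 50\right) \left(G + 7 G\right) = - 3 \left(50 + G\right) 8 G = - 3 \cdot 8 G \left(50 + G\right) = - 24 G \left(50 + G\right)$)
$\left(15196 - \left(5580 + S{\left(-8 \right)}\right)\right) \left(\left(-177\right) \left(-2\right) + 30855\right) = \left(15196 - \left(5580 + 24 \left(-8\right) \left(-50 - -8\right)\right)\right) \left(\left(-177\right) \left(-2\right) + 30855\right) = \left(15196 - \left(5580 + 24 \left(-8\right) \left(-50 + 8\right)\right)\right) \left(354 + 30855\right) = \left(15196 - \left(5580 + 24 \left(-8\right) \left(-42\right)\right)\right) 31209 = \left(15196 - 13644\right) 31209 = 1552 \cdot 31209 = 48436368$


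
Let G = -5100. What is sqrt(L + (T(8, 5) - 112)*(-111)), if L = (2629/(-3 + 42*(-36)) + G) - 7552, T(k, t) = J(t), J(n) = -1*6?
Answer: sqrt(1019687415)/1515 ≈ 21.078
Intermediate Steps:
J(n) = -6
T(k, t) = -6
L = -19170409/1515 (L = (2629/(-3 + 42*(-36)) - 5100) - 7552 = (2629/(-3 - 1512) - 5100) - 7552 = (2629/(-1515) - 5100) - 7552 = (2629*(-1/1515) - 5100) - 7552 = (-2629/1515 - 5100) - 7552 = -7729129/1515 - 7552 = -19170409/1515 ≈ -12654.)
sqrt(L + (T(8, 5) - 112)*(-111)) = sqrt(-19170409/1515 + (-6 - 112)*(-111)) = sqrt(-19170409/1515 - 118*(-111)) = sqrt(-19170409/1515 + 13098) = sqrt(673061/1515) = sqrt(1019687415)/1515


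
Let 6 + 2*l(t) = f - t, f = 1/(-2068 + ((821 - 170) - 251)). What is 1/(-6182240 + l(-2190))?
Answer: -3336/20620309729 ≈ -1.6178e-7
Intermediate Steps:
f = -1/1668 (f = 1/(-2068 + (651 - 251)) = 1/(-2068 + 400) = 1/(-1668) = -1/1668 ≈ -0.00059952)
l(t) = -10009/3336 - t/2 (l(t) = -3 + (-1/1668 - t)/2 = -3 + (-1/3336 - t/2) = -10009/3336 - t/2)
1/(-6182240 + l(-2190)) = 1/(-6182240 + (-10009/3336 - 1/2*(-2190))) = 1/(-6182240 + (-10009/3336 + 1095)) = 1/(-6182240 + 3642911/3336) = 1/(-20620309729/3336) = -3336/20620309729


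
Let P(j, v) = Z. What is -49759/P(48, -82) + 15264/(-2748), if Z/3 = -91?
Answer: 11047555/62517 ≈ 176.71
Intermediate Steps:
Z = -273 (Z = 3*(-91) = -273)
P(j, v) = -273
-49759/P(48, -82) + 15264/(-2748) = -49759/(-273) + 15264/(-2748) = -49759*(-1/273) + 15264*(-1/2748) = 49759/273 - 1272/229 = 11047555/62517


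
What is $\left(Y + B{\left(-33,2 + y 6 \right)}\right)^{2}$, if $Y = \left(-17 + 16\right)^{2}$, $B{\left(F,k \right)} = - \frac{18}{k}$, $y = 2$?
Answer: $\frac{4}{49} \approx 0.081633$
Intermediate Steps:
$Y = 1$ ($Y = \left(-1\right)^{2} = 1$)
$\left(Y + B{\left(-33,2 + y 6 \right)}\right)^{2} = \left(1 - \frac{18}{2 + 2 \cdot 6}\right)^{2} = \left(1 - \frac{18}{2 + 12}\right)^{2} = \left(1 - \frac{18}{14}\right)^{2} = \left(1 - \frac{9}{7}\right)^{2} = \left(- \frac{2}{7}\right)^{2} = \frac{4}{49}$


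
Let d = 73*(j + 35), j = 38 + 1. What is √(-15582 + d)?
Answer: 2*I*√2545 ≈ 100.9*I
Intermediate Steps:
j = 39
d = 5402 (d = 73*(39 + 35) = 73*74 = 5402)
√(-15582 + d) = √(-15582 + 5402) = √(-10180) = 2*I*√2545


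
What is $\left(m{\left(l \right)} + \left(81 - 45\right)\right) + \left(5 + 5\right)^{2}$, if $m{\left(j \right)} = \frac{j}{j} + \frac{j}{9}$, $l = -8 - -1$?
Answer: $\frac{1226}{9} \approx 136.22$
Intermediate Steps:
$l = -7$ ($l = -8 + 1 = -7$)
$m{\left(j \right)} = 1 + \frac{j}{9}$ ($m{\left(j \right)} = 1 + j \frac{1}{9} = 1 + \frac{j}{9}$)
$\left(m{\left(l \right)} + \left(81 - 45\right)\right) + \left(5 + 5\right)^{2} = \left(\left(1 + \frac{1}{9} \left(-7\right)\right) + \left(81 - 45\right)\right) + \left(5 + 5\right)^{2} = \left(\left(1 - \frac{7}{9}\right) + 36\right) + 10^{2} = \left(\frac{2}{9} + 36\right) + 100 = \frac{326}{9} + 100 = \frac{1226}{9}$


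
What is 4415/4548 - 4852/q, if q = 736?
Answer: -1176091/209208 ≈ -5.6216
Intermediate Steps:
4415/4548 - 4852/q = 4415/4548 - 4852/736 = 4415*(1/4548) - 4852*1/736 = 4415/4548 - 1213/184 = -1176091/209208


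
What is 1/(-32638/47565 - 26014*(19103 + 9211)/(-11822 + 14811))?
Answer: -20310255/5004941827246 ≈ -4.0580e-6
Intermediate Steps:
1/(-32638/47565 - 26014*(19103 + 9211)/(-11822 + 14811)) = 1/(-32638*1/47565 - 26014/(2989/28314)) = 1/(-32638/47565 - 26014/(2989*(1/28314))) = 1/(-32638/47565 - 26014/2989/28314) = 1/(-32638/47565 - 26014*28314/2989) = 1/(-32638/47565 - 736560396/2989) = 1/(-5004941827246/20310255) = -20310255/5004941827246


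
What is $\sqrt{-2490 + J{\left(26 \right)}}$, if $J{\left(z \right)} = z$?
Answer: $4 i \sqrt{154} \approx 49.639 i$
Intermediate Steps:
$\sqrt{-2490 + J{\left(26 \right)}} = \sqrt{-2490 + 26} = \sqrt{-2464} = 4 i \sqrt{154}$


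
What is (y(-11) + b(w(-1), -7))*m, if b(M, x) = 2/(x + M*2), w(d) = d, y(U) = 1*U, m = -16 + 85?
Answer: -2323/3 ≈ -774.33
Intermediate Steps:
m = 69
y(U) = U
b(M, x) = 2/(x + 2*M)
(y(-11) + b(w(-1), -7))*m = (-11 + 2/(-7 + 2*(-1)))*69 = (-11 + 2/(-7 - 2))*69 = (-11 + 2/(-9))*69 = (-11 + 2*(-⅑))*69 = (-11 - 2/9)*69 = -101/9*69 = -2323/3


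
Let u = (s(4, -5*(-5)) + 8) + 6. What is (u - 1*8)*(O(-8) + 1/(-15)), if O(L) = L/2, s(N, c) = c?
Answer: -1891/15 ≈ -126.07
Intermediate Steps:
O(L) = L/2 (O(L) = L*(1/2) = L/2)
u = 39 (u = (-5*(-5) + 8) + 6 = (25 + 8) + 6 = 33 + 6 = 39)
(u - 1*8)*(O(-8) + 1/(-15)) = (39 - 1*8)*((1/2)*(-8) + 1/(-15)) = (39 - 8)*(-4 - 1/15) = 31*(-61/15) = -1891/15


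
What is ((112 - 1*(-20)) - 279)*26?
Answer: -3822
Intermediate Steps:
((112 - 1*(-20)) - 279)*26 = ((112 + 20) - 279)*26 = (132 - 279)*26 = -147*26 = -3822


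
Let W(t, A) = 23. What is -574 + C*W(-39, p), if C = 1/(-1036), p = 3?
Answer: -594687/1036 ≈ -574.02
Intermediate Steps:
C = -1/1036 ≈ -0.00096525
-574 + C*W(-39, p) = -574 - 1/1036*23 = -574 - 23/1036 = -594687/1036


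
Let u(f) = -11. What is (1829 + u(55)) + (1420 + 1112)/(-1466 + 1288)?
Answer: 160536/89 ≈ 1803.8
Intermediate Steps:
(1829 + u(55)) + (1420 + 1112)/(-1466 + 1288) = (1829 - 11) + (1420 + 1112)/(-1466 + 1288) = 1818 + 2532/(-178) = 1818 + 2532*(-1/178) = 1818 - 1266/89 = 160536/89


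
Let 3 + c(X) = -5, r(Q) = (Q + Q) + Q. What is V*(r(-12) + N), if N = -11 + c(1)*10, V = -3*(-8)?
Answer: -3048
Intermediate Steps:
V = 24
r(Q) = 3*Q (r(Q) = 2*Q + Q = 3*Q)
c(X) = -8 (c(X) = -3 - 5 = -8)
N = -91 (N = -11 - 8*10 = -11 - 80 = -91)
V*(r(-12) + N) = 24*(3*(-12) - 91) = 24*(-36 - 91) = 24*(-127) = -3048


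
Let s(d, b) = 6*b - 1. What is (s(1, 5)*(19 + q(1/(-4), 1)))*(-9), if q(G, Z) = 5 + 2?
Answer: -6786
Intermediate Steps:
s(d, b) = -1 + 6*b
q(G, Z) = 7
(s(1, 5)*(19 + q(1/(-4), 1)))*(-9) = ((-1 + 6*5)*(19 + 7))*(-9) = ((-1 + 30)*26)*(-9) = (29*26)*(-9) = 754*(-9) = -6786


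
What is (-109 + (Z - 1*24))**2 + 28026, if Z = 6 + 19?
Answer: 39690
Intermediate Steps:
Z = 25
(-109 + (Z - 1*24))**2 + 28026 = (-109 + (25 - 1*24))**2 + 28026 = (-109 + (25 - 24))**2 + 28026 = (-109 + 1)**2 + 28026 = (-108)**2 + 28026 = 11664 + 28026 = 39690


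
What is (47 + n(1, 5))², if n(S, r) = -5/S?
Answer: 1764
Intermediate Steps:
(47 + n(1, 5))² = (47 - 5/1)² = (47 - 5*1)² = (47 - 5)² = 42² = 1764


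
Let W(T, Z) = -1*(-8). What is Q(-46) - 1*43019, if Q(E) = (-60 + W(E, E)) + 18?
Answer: -43053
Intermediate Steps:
W(T, Z) = 8
Q(E) = -34 (Q(E) = (-60 + 8) + 18 = -52 + 18 = -34)
Q(-46) - 1*43019 = -34 - 1*43019 = -34 - 43019 = -43053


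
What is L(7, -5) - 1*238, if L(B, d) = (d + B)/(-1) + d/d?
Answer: -239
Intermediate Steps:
L(B, d) = 1 - B - d (L(B, d) = (B + d)*(-1) + 1 = (-B - d) + 1 = 1 - B - d)
L(7, -5) - 1*238 = (1 - 1*7 - 1*(-5)) - 1*238 = (1 - 7 + 5) - 238 = -1 - 238 = -239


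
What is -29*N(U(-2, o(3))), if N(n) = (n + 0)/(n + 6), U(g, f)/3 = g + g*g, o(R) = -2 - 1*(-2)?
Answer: -29/2 ≈ -14.500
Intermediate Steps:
o(R) = 0 (o(R) = -2 + 2 = 0)
U(g, f) = 3*g + 3*g² (U(g, f) = 3*(g + g*g) = 3*(g + g²) = 3*g + 3*g²)
N(n) = n/(6 + n)
-29*N(U(-2, o(3))) = -29*3*(-2)*(1 - 2)/(6 + 3*(-2)*(1 - 2)) = -29*3*(-2)*(-1)/(6 + 3*(-2)*(-1)) = -174/(6 + 6) = -174/12 = -29*½ = -29/2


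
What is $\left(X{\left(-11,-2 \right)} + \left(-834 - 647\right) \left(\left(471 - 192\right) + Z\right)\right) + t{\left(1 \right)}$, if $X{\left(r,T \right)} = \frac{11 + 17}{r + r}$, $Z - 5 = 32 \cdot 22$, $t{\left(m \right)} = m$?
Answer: $- \frac{16095511}{11} \approx -1.4632 \cdot 10^{6}$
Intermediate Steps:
$Z = 709$ ($Z = 5 + 32 \cdot 22 = 5 + 704 = 709$)
$X{\left(r,T \right)} = \frac{14}{r}$ ($X{\left(r,T \right)} = \frac{28}{2 r} = 28 \frac{1}{2 r} = \frac{14}{r}$)
$\left(X{\left(-11,-2 \right)} + \left(-834 - 647\right) \left(\left(471 - 192\right) + Z\right)\right) + t{\left(1 \right)} = \left(\frac{14}{-11} + \left(-834 - 647\right) \left(\left(471 - 192\right) + 709\right)\right) + 1 = \left(14 \left(- \frac{1}{11}\right) + \left(-834 + \left(-652 + 5\right)\right) \left(\left(471 - 192\right) + 709\right)\right) + 1 = \left(- \frac{14}{11} + \left(-834 - 647\right) \left(279 + 709\right)\right) + 1 = \left(- \frac{14}{11} - 1463228\right) + 1 = - \frac{16095522}{11} + 1 = - \frac{16095511}{11}$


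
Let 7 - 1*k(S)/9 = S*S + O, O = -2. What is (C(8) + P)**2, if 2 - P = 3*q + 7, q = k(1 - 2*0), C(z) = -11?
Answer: 53824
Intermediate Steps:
k(S) = 81 - 9*S**2 (k(S) = 63 - 9*(S*S - 2) = 63 - 9*(S**2 - 2) = 63 - 9*(-2 + S**2) = 63 + (18 - 9*S**2) = 81 - 9*S**2)
q = 72 (q = 81 - 9*(1 - 2*0)**2 = 81 - 9*(1 + 0)**2 = 81 - 9*1**2 = 81 - 9*1 = 81 - 9 = 72)
P = -221 (P = 2 - (3*72 + 7) = 2 - (216 + 7) = 2 - 1*223 = 2 - 223 = -221)
(C(8) + P)**2 = (-11 - 221)**2 = (-232)**2 = 53824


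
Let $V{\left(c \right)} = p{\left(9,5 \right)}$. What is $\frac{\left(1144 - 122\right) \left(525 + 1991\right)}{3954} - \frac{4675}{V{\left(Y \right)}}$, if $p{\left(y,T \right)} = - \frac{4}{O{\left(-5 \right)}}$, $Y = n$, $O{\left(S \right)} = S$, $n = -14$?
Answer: $- \frac{41069671}{7908} \approx -5193.4$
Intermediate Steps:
$Y = -14$
$p{\left(y,T \right)} = \frac{4}{5}$ ($p{\left(y,T \right)} = - \frac{4}{-5} = \left(-4\right) \left(- \frac{1}{5}\right) = \frac{4}{5}$)
$V{\left(c \right)} = \frac{4}{5}$
$\frac{\left(1144 - 122\right) \left(525 + 1991\right)}{3954} - \frac{4675}{V{\left(Y \right)}} = \frac{\left(1144 - 122\right) \left(525 + 1991\right)}{3954} - \frac{4675}{\frac{4}{5}} = 1022 \cdot 2516 \cdot \frac{1}{3954} - \frac{23375}{4} = 2571352 \cdot \frac{1}{3954} - \frac{23375}{4} = \frac{1285676}{1977} - \frac{23375}{4} = - \frac{41069671}{7908}$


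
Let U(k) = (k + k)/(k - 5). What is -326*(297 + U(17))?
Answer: -293237/3 ≈ -97746.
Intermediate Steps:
U(k) = 2*k/(-5 + k) (U(k) = (2*k)/(-5 + k) = 2*k/(-5 + k))
-326*(297 + U(17)) = -326*(297 + 2*17/(-5 + 17)) = -326*(297 + 2*17/12) = -326*(297 + 2*17*(1/12)) = -326*(297 + 17/6) = -326*1799/6 = -293237/3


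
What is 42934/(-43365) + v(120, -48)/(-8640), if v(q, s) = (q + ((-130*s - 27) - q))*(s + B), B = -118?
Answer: 492820999/4163040 ≈ 118.38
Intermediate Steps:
v(q, s) = (-118 + s)*(-27 - 130*s) (v(q, s) = (q + ((-130*s - 27) - q))*(s - 118) = (q + ((-27 - 130*s) - q))*(-118 + s) = (q + (-27 - q - 130*s))*(-118 + s) = (-27 - 130*s)*(-118 + s) = (-118 + s)*(-27 - 130*s))
42934/(-43365) + v(120, -48)/(-8640) = 42934/(-43365) + (3186 - 130*(-48)² + 15313*(-48))/(-8640) = 42934*(-1/43365) + (3186 - 130*2304 - 735024)*(-1/8640) = -42934/43365 + (3186 - 299520 - 735024)*(-1/8640) = -42934/43365 - 1031358*(-1/8640) = -42934/43365 + 171893/1440 = 492820999/4163040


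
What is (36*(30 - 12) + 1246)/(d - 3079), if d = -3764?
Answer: -1894/6843 ≈ -0.27678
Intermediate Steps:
(36*(30 - 12) + 1246)/(d - 3079) = (36*(30 - 12) + 1246)/(-3764 - 3079) = (36*18 + 1246)/(-6843) = (648 + 1246)*(-1/6843) = 1894*(-1/6843) = -1894/6843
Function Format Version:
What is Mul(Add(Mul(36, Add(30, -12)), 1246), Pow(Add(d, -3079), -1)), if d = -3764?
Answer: Rational(-1894, 6843) ≈ -0.27678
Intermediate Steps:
Mul(Add(Mul(36, Add(30, -12)), 1246), Pow(Add(d, -3079), -1)) = Mul(Add(Mul(36, Add(30, -12)), 1246), Pow(Add(-3764, -3079), -1)) = Mul(Add(Mul(36, 18), 1246), Pow(-6843, -1)) = Mul(Add(648, 1246), Rational(-1, 6843)) = Mul(1894, Rational(-1, 6843)) = Rational(-1894, 6843)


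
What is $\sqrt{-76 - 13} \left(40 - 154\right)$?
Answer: $- 114 i \sqrt{89} \approx - 1075.5 i$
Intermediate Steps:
$\sqrt{-76 - 13} \left(40 - 154\right) = \sqrt{-89} \left(-114\right) = i \sqrt{89} \left(-114\right) = - 114 i \sqrt{89}$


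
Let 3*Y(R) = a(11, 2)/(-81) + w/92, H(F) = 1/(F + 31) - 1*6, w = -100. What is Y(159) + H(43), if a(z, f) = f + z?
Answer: -2647903/413586 ≈ -6.4023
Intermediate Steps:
H(F) = -6 + 1/(31 + F) (H(F) = 1/(31 + F) - 6 = -6 + 1/(31 + F))
Y(R) = -2324/5589 (Y(R) = ((2 + 11)/(-81) - 100/92)/3 = (13*(-1/81) - 100*1/92)/3 = (-13/81 - 25/23)/3 = (⅓)*(-2324/1863) = -2324/5589)
Y(159) + H(43) = -2324/5589 + (-185 - 6*43)/(31 + 43) = -2324/5589 + (-185 - 258)/74 = -2324/5589 + (1/74)*(-443) = -2324/5589 - 443/74 = -2647903/413586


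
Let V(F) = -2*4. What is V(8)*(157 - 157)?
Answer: 0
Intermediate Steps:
V(F) = -8
V(8)*(157 - 157) = -8*(157 - 157) = -8*0 = 0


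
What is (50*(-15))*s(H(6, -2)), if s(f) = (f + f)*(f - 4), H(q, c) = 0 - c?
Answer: 6000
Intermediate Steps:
H(q, c) = -c
s(f) = 2*f*(-4 + f) (s(f) = (2*f)*(-4 + f) = 2*f*(-4 + f))
(50*(-15))*s(H(6, -2)) = (50*(-15))*(2*(-1*(-2))*(-4 - 1*(-2))) = -1500*2*(-4 + 2) = -1500*2*(-2) = -750*(-8) = 6000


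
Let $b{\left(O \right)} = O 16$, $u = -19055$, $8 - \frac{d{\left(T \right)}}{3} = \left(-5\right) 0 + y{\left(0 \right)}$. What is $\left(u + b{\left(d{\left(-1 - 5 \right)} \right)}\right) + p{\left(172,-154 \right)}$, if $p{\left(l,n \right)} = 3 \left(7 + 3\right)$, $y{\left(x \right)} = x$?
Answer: $-18641$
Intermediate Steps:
$p{\left(l,n \right)} = 30$ ($p{\left(l,n \right)} = 3 \cdot 10 = 30$)
$d{\left(T \right)} = 24$ ($d{\left(T \right)} = 24 - 3 \left(\left(-5\right) 0 + 0\right) = 24 - 3 \left(0 + 0\right) = 24 - 0 = 24 + 0 = 24$)
$b{\left(O \right)} = 16 O$
$\left(u + b{\left(d{\left(-1 - 5 \right)} \right)}\right) + p{\left(172,-154 \right)} = \left(-19055 + 16 \cdot 24\right) + 30 = \left(-19055 + 384\right) + 30 = -18671 + 30 = -18641$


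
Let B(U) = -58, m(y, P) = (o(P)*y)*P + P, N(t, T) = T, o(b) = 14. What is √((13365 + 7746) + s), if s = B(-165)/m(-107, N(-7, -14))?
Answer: 2*√579546701265/10479 ≈ 145.30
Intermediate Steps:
m(y, P) = P + 14*P*y (m(y, P) = (14*y)*P + P = 14*P*y + P = P + 14*P*y)
s = -29/10479 (s = -58*(-1/(14*(1 + 14*(-107)))) = -58*(-1/(14*(1 - 1498))) = -58/((-14*(-1497))) = -58/20958 = -58*1/20958 = -29/10479 ≈ -0.0027674)
√((13365 + 7746) + s) = √((13365 + 7746) - 29/10479) = √(21111 - 29/10479) = √(221222140/10479) = 2*√579546701265/10479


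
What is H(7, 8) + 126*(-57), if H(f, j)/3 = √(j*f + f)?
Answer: -7182 + 9*√7 ≈ -7158.2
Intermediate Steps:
H(f, j) = 3*√(f + f*j) (H(f, j) = 3*√(j*f + f) = 3*√(f*j + f) = 3*√(f + f*j))
H(7, 8) + 126*(-57) = 3*√(7*(1 + 8)) + 126*(-57) = 3*√(7*9) - 7182 = 3*√63 - 7182 = 3*(3*√7) - 7182 = 9*√7 - 7182 = -7182 + 9*√7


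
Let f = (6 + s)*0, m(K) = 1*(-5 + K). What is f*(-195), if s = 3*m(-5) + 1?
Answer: 0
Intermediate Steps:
m(K) = -5 + K
s = -29 (s = 3*(-5 - 5) + 1 = 3*(-10) + 1 = -30 + 1 = -29)
f = 0 (f = (6 - 29)*0 = -23*0 = 0)
f*(-195) = 0*(-195) = 0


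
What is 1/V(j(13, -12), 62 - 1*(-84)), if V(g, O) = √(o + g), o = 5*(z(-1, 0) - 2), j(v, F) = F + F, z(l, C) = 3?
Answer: -I*√19/19 ≈ -0.22942*I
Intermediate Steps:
j(v, F) = 2*F
o = 5 (o = 5*(3 - 2) = 5*1 = 5)
V(g, O) = √(5 + g)
1/V(j(13, -12), 62 - 1*(-84)) = 1/(√(5 + 2*(-12))) = 1/(√(5 - 24)) = 1/(√(-19)) = 1/(I*√19) = -I*√19/19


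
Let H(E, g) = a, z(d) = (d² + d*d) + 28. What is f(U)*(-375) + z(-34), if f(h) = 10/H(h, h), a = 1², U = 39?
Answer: -1410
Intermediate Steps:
z(d) = 28 + 2*d² (z(d) = (d² + d²) + 28 = 2*d² + 28 = 28 + 2*d²)
a = 1
H(E, g) = 1
f(h) = 10 (f(h) = 10/1 = 10*1 = 10)
f(U)*(-375) + z(-34) = 10*(-375) + (28 + 2*(-34)²) = -3750 + (28 + 2*1156) = -3750 + (28 + 2312) = -3750 + 2340 = -1410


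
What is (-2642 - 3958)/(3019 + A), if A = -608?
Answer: -6600/2411 ≈ -2.7375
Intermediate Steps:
(-2642 - 3958)/(3019 + A) = (-2642 - 3958)/(3019 - 608) = -6600/2411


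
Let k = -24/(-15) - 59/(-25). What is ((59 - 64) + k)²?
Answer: 676/625 ≈ 1.0816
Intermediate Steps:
k = 99/25 (k = -24*(-1/15) - 59*(-1/25) = 8/5 + 59/25 = 99/25 ≈ 3.9600)
((59 - 64) + k)² = ((59 - 64) + 99/25)² = (-5 + 99/25)² = (-26/25)² = 676/625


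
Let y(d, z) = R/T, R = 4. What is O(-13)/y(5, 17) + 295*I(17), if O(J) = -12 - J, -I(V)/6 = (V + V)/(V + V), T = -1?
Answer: -7081/4 ≈ -1770.3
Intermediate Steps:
I(V) = -6 (I(V) = -6*(V + V)/(V + V) = -6*2*V/(2*V) = -6*2*V*1/(2*V) = -6*1 = -6)
y(d, z) = -4 (y(d, z) = 4/(-1) = 4*(-1) = -4)
O(-13)/y(5, 17) + 295*I(17) = (-12 - 1*(-13))/(-4) + 295*(-6) = (-12 + 13)*(-¼) - 1770 = 1*(-¼) - 1770 = -¼ - 1770 = -7081/4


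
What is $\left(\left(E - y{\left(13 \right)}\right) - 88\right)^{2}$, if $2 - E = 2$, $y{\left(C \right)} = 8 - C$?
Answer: $6889$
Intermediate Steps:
$E = 0$ ($E = 2 - 2 = 0$)
$\left(\left(E - y{\left(13 \right)}\right) - 88\right)^{2} = \left(\left(0 - \left(8 - 13\right)\right) - 88\right)^{2} = \left(\left(0 - -5\right) - 88\right)^{2} = \left(\left(0 + 5\right) - 88\right)^{2} = \left(5 - 88\right)^{2} = \left(-83\right)^{2} = 6889$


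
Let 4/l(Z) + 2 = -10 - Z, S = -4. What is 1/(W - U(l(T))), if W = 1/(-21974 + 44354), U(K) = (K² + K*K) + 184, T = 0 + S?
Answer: -22380/4129109 ≈ -0.0054201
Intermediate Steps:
T = -4 (T = 0 - 4 = -4)
l(Z) = 4/(-12 - Z) (l(Z) = 4/(-2 + (-10 - Z)) = 4/(-12 - Z))
U(K) = 184 + 2*K² (U(K) = (K² + K²) + 184 = 2*K² + 184 = 184 + 2*K²)
W = 1/22380 ≈ 4.4683e-5
1/(W - U(l(T))) = 1/(1/22380 - (184 + 2*(-4/(12 - 4))²)) = 1/(1/22380 - (184 + 2*(-4/8)²)) = 1/(1/22380 - (184 + 2*(-4*⅛)²)) = 1/(1/22380 - (184 + 2*(-½)²)) = 1/(1/22380 - (184 + 2*(¼))) = 1/(1/22380 - (184 + ½)) = 1/(1/22380 - 1*369/2) = 1/(1/22380 - 369/2) = 1/(-4129109/22380) = -22380/4129109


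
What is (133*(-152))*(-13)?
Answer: 262808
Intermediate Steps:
(133*(-152))*(-13) = -20216*(-13) = 262808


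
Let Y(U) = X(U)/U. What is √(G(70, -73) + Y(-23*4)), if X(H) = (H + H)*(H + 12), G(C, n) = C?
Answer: 3*I*√10 ≈ 9.4868*I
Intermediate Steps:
X(H) = 2*H*(12 + H) (X(H) = (2*H)*(12 + H) = 2*H*(12 + H))
Y(U) = 24 + 2*U (Y(U) = (2*U*(12 + U))/U = 24 + 2*U)
√(G(70, -73) + Y(-23*4)) = √(70 + (24 + 2*(-23*4))) = √(70 + (24 + 2*(-92))) = √(70 + (24 - 184)) = √(70 - 160) = √(-90) = 3*I*√10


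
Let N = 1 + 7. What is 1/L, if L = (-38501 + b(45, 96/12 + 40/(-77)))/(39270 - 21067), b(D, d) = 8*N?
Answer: -18203/38437 ≈ -0.47358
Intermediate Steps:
N = 8
b(D, d) = 64 (b(D, d) = 8*8 = 64)
L = -38437/18203 (L = (-38501 + 64)/(39270 - 21067) = -38437/18203 ≈ -2.1116)
1/L = 1/(-38437/18203) = -18203/38437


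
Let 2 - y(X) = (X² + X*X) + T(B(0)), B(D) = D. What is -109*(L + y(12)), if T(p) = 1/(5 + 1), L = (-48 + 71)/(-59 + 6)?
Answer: 9934151/318 ≈ 31239.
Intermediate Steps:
L = -23/53 (L = 23/(-53) = 23*(-1/53) = -23/53 ≈ -0.43396)
T(p) = ⅙ (T(p) = 1/6 = ⅙)
y(X) = 11/6 - 2*X² (y(X) = 2 - ((X² + X*X) + ⅙) = 2 - ((X² + X²) + ⅙) = 2 - (2*X² + ⅙) = 2 - (⅙ + 2*X²) = 2 + (-⅙ - 2*X²) = 11/6 - 2*X²)
-109*(L + y(12)) = -109*(-23/53 + (11/6 - 2*12²)) = -109*(-23/53 + (11/6 - 2*144)) = -109*(-23/53 + (11/6 - 288)) = -109*(-23/53 - 1717/6) = -109*(-91139/318) = 9934151/318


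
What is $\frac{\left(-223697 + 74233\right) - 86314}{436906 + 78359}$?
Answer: $- \frac{235778}{515265} \approx -0.45759$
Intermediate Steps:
$\frac{\left(-223697 + 74233\right) - 86314}{436906 + 78359} = \frac{-149464 - 86314}{515265} = \left(-235778\right) \frac{1}{515265} = - \frac{235778}{515265}$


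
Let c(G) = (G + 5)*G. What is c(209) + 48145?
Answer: 92871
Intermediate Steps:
c(G) = G*(5 + G) (c(G) = (5 + G)*G = G*(5 + G))
c(209) + 48145 = 209*(5 + 209) + 48145 = 209*214 + 48145 = 44726 + 48145 = 92871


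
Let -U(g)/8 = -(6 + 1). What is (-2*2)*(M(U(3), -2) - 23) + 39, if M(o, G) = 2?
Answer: 123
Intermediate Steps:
U(g) = 56 (U(g) = -(-8)*(6 + 1) = -(-8)*7 = -8*(-7) = 56)
(-2*2)*(M(U(3), -2) - 23) + 39 = (-2*2)*(2 - 23) + 39 = -4*(-21) + 39 = 84 + 39 = 123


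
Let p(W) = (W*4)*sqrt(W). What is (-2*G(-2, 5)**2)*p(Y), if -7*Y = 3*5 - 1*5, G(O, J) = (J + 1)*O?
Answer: 11520*I*sqrt(70)/49 ≈ 1967.0*I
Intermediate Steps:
G(O, J) = O*(1 + J) (G(O, J) = (1 + J)*O = O*(1 + J))
Y = -10/7 (Y = -(3*5 - 1*5)/7 = -(15 - 5)/7 = -1/7*10 = -10/7 ≈ -1.4286)
p(W) = 4*W**(3/2) (p(W) = (4*W)*sqrt(W) = 4*W**(3/2))
(-2*G(-2, 5)**2)*p(Y) = (-2*4*(1 + 5)**2)*(4*(-10/7)**(3/2)) = (-2*(-2*6)**2)*(4*(-10*I*sqrt(70)/49)) = (-2*(-12)**2)*(-40*I*sqrt(70)/49) = (-2*144)*(-40*I*sqrt(70)/49) = -(-11520)*I*sqrt(70)/49 = 11520*I*sqrt(70)/49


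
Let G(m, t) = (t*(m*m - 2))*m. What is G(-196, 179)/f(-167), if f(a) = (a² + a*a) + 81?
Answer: -1347716776/55859 ≈ -24127.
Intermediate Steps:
G(m, t) = m*t*(-2 + m²) (G(m, t) = (t*(m² - 2))*m = (t*(-2 + m²))*m = m*t*(-2 + m²))
f(a) = 81 + 2*a² (f(a) = (a² + a²) + 81 = 2*a² + 81 = 81 + 2*a²)
G(-196, 179)/f(-167) = (-196*179*(-2 + (-196)²))/(81 + 2*(-167)²) = (-196*179*(-2 + 38416))/(81 + 2*27889) = (-196*179*38414)/(81 + 55778) = -1347716776/55859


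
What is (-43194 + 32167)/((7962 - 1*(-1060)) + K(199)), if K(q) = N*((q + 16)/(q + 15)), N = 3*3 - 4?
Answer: -2359778/1931783 ≈ -1.2216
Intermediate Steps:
N = 5 (N = 9 - 4 = 5)
K(q) = 5*(16 + q)/(15 + q) (K(q) = 5*((q + 16)/(q + 15)) = 5*((16 + q)/(15 + q)) = 5*(16 + q)/(15 + q))
(-43194 + 32167)/((7962 - 1*(-1060)) + K(199)) = (-43194 + 32167)/((7962 - 1*(-1060)) + 5*(16 + 199)/(15 + 199)) = -11027/((7962 + 1060) + 5*215/214) = -11027/(9022 + 5*(1/214)*215) = -11027/(9022 + 1075/214) = -11027/1931783/214 = -11027*214/1931783 = -2359778/1931783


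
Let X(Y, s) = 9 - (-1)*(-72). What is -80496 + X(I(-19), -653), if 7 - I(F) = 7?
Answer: -80559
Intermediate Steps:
I(F) = 0 (I(F) = 7 - 1*7 = 7 - 7 = 0)
X(Y, s) = -63 (X(Y, s) = 9 - 1*72 = 9 - 72 = -63)
-80496 + X(I(-19), -653) = -80496 - 63 = -80559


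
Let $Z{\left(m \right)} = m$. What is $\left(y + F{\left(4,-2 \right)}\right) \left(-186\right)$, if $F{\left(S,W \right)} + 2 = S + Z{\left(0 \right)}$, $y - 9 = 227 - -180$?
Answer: $-77748$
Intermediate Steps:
$y = 416$ ($y = 9 + \left(227 - -180\right) = 9 + \left(227 + 180\right) = 9 + 407 = 416$)
$F{\left(S,W \right)} = -2 + S$ ($F{\left(S,W \right)} = -2 + \left(S + 0\right) = -2 + S$)
$\left(y + F{\left(4,-2 \right)}\right) \left(-186\right) = \left(416 + \left(-2 + 4\right)\right) \left(-186\right) = \left(416 + 2\right) \left(-186\right) = 418 \left(-186\right) = -77748$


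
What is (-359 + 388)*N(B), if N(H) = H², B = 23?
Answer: 15341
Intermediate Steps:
(-359 + 388)*N(B) = (-359 + 388)*23² = 29*529 = 15341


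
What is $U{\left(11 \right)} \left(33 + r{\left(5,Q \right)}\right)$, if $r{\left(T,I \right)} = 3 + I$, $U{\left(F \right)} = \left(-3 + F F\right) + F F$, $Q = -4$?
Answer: $7648$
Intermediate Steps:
$U{\left(F \right)} = -3 + 2 F^{2}$ ($U{\left(F \right)} = \left(-3 + F^{2}\right) + F^{2} = -3 + 2 F^{2}$)
$U{\left(11 \right)} \left(33 + r{\left(5,Q \right)}\right) = \left(-3 + 2 \cdot 11^{2}\right) \left(33 + \left(3 - 4\right)\right) = \left(-3 + 2 \cdot 121\right) \left(33 - 1\right) = \left(-3 + 242\right) 32 = 239 \cdot 32 = 7648$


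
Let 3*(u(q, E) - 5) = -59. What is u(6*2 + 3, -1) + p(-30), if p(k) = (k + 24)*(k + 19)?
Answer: 154/3 ≈ 51.333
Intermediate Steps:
p(k) = (19 + k)*(24 + k) (p(k) = (24 + k)*(19 + k) = (19 + k)*(24 + k))
u(q, E) = -44/3 (u(q, E) = 5 + (1/3)*(-59) = 5 - 59/3 = -44/3)
u(6*2 + 3, -1) + p(-30) = -44/3 + (456 + (-30)**2 + 43*(-30)) = -44/3 + (456 + 900 - 1290) = -44/3 + 66 = 154/3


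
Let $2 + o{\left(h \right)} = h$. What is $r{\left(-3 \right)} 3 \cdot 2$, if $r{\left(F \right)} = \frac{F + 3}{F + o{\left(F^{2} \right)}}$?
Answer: $0$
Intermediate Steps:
$o{\left(h \right)} = -2 + h$
$r{\left(F \right)} = \frac{3 + F}{-2 + F + F^{2}}$ ($r{\left(F \right)} = \frac{F + 3}{F + \left(-2 + F^{2}\right)} = \frac{3 + F}{-2 + F + F^{2}}$)
$r{\left(-3 \right)} 3 \cdot 2 = \frac{3 - 3}{-2 - 3 + \left(-3\right)^{2}} \cdot 3 \cdot 2 = \frac{1}{-2 - 3 + 9} \cdot 0 \cdot 3 \cdot 2 = \frac{1}{4} \cdot 0 \cdot 3 \cdot 2 = 0 \cdot 3 \cdot 2 = 0 \cdot 2 = 0$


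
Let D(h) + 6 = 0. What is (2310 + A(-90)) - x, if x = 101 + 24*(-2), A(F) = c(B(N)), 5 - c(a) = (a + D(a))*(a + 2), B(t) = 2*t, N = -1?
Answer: 2262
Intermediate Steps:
D(h) = -6 (D(h) = -6 + 0 = -6)
c(a) = 5 - (-6 + a)*(2 + a) (c(a) = 5 - (a - 6)*(a + 2) = 5 - (-6 + a)*(2 + a))
A(F) = 5 (A(F) = 17 - (2*(-1))**2 + 4*(2*(-1)) = 17 - 1*(-2)**2 + 4*(-2) = 17 - 1*4 - 8 = 17 - 4 - 8 = 5)
x = 53 (x = 101 - 48 = 53)
(2310 + A(-90)) - x = (2310 + 5) - 1*53 = 2315 - 53 = 2262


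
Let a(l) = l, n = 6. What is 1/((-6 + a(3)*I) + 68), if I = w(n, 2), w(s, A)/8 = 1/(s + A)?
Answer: 1/65 ≈ 0.015385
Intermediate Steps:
w(s, A) = 8/(A + s) (w(s, A) = 8/(s + A) = 8/(A + s))
I = 1 (I = 8/(2 + 6) = 8/8 = 8*(⅛) = 1)
1/((-6 + a(3)*I) + 68) = 1/((-6 + 3*1) + 68) = 1/((-6 + 3) + 68) = 1/(-3 + 68) = 1/65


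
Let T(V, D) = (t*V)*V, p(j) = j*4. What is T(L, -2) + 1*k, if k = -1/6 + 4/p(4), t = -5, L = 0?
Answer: 1/12 ≈ 0.083333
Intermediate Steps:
p(j) = 4*j
k = 1/12 (k = -1/6 + 4/((4*4)) = -1*1/6 + 4/16 = -1/6 + 4*(1/16) = -1/6 + 1/4 = 1/12 ≈ 0.083333)
T(V, D) = -5*V**2 (T(V, D) = (-5*V)*V = -5*V**2)
T(L, -2) + 1*k = -5*0**2 + 1*(1/12) = -5*0 + 1/12 = 0 + 1/12 = 1/12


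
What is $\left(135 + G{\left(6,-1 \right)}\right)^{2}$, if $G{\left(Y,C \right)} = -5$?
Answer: $16900$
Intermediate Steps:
$\left(135 + G{\left(6,-1 \right)}\right)^{2} = \left(135 - 5\right)^{2} = 130^{2} = 16900$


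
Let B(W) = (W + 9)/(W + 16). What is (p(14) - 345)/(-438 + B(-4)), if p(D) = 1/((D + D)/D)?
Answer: 4134/5251 ≈ 0.78728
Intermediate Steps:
B(W) = (9 + W)/(16 + W)
p(D) = ½ (p(D) = 1/((2*D)/D) = 1/2 = ½)
(p(14) - 345)/(-438 + B(-4)) = (½ - 345)/(-438 + (9 - 4)/(16 - 4)) = -689/(2*(-438 + 5/12)) = -689/(2*(-5251/12)) = -689/2*(-12/5251) = 4134/5251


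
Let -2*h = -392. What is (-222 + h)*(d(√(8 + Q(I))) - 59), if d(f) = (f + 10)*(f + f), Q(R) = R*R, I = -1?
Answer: -494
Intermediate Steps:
Q(R) = R²
h = 196 (h = -½*(-392) = 196)
d(f) = 2*f*(10 + f) (d(f) = (10 + f)*(2*f) = 2*f*(10 + f))
(-222 + h)*(d(√(8 + Q(I))) - 59) = (-222 + 196)*(2*√(8 + (-1)²)*(10 + √(8 + (-1)²)) - 59) = -26*(2*√(8 + 1)*(10 + √(8 + 1)) - 59) = -26*(2*√9*(10 + √9) - 59) = -26*(2*3*(10 + 3) - 59) = -26*(2*3*13 - 59) = -26*(78 - 59) = -26*19 = -494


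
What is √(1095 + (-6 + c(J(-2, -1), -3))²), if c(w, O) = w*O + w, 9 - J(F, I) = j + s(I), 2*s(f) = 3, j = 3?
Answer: 2*√330 ≈ 36.332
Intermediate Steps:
s(f) = 3/2 (s(f) = (½)*3 = 3/2)
J(F, I) = 9/2 (J(F, I) = 9 - (3 + 3/2) = 9 - 1*9/2 = 9 - 9/2 = 9/2)
c(w, O) = w + O*w (c(w, O) = O*w + w = w + O*w)
√(1095 + (-6 + c(J(-2, -1), -3))²) = √(1095 + (-6 + 9*(1 - 3)/2)²) = √(1095 + (-6 + (9/2)*(-2))²) = √(1095 + (-6 - 9)²) = √(1095 + (-15)²) = √(1095 + 225) = √1320 = 2*√330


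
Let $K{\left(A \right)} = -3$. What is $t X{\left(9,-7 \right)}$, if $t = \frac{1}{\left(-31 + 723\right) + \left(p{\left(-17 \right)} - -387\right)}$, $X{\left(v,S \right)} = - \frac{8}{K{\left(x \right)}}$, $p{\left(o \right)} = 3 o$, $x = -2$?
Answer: $\frac{2}{771} \approx 0.002594$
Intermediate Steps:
$X{\left(v,S \right)} = \frac{8}{3}$ ($X{\left(v,S \right)} = - \frac{8}{-3} = \left(-8\right) \left(- \frac{1}{3}\right) = \frac{8}{3}$)
$t = \frac{1}{1028}$ ($t = \frac{1}{\left(-31 + 723\right) + \left(3 \left(-17\right) - -387\right)} = \frac{1}{692 + \left(-51 + 387\right)} = \frac{1}{692 + 336} = \frac{1}{1028} \approx 0.00097276$)
$t X{\left(9,-7 \right)} = \frac{1}{1028} \cdot \frac{8}{3} = \frac{2}{771}$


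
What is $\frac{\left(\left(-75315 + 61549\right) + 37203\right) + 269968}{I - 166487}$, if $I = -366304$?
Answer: $- \frac{41915}{76113} \approx -0.55069$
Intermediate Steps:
$\frac{\left(\left(-75315 + 61549\right) + 37203\right) + 269968}{I - 166487} = \frac{\left(\left(-75315 + 61549\right) + 37203\right) + 269968}{-366304 - 166487} = \frac{\left(-13766 + 37203\right) + 269968}{-532791} = \left(23437 + 269968\right) \left(- \frac{1}{532791}\right) = 293405 \left(- \frac{1}{532791}\right) = - \frac{41915}{76113}$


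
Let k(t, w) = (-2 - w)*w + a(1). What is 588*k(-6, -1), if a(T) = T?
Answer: 1176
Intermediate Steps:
k(t, w) = 1 + w*(-2 - w) (k(t, w) = (-2 - w)*w + 1 = w*(-2 - w) + 1 = 1 + w*(-2 - w))
588*k(-6, -1) = 588*(1 - 1*(-1)**2 - 2*(-1)) = 588*(1 - 1*1 + 2) = 588*(1 - 1 + 2) = 588*2 = 1176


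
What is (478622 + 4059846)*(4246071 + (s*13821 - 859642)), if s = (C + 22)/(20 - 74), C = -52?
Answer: 46212142562696/3 ≈ 1.5404e+13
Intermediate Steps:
s = 5/9 (s = (-52 + 22)/(20 - 74) = -30/(-54) = -30*(-1/54) = 5/9 ≈ 0.55556)
(478622 + 4059846)*(4246071 + (s*13821 - 859642)) = (478622 + 4059846)*(4246071 + ((5/9)*13821 - 859642)) = 4538468*(4246071 + (23035/3 - 859642)) = 4538468*(4246071 - 2555891/3) = 4538468*(10182322/3) = 46212142562696/3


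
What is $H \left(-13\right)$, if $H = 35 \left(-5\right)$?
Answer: $2275$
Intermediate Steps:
$H = -175$
$H \left(-13\right) = \left(-175\right) \left(-13\right) = 2275$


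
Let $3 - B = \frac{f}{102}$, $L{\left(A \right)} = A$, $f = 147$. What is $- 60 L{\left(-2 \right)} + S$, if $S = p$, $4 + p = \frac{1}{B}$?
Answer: $\frac{6182}{53} \approx 116.64$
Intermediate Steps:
$B = \frac{53}{34}$ ($B = 3 - \frac{147}{102} = 3 - 147 \cdot \frac{1}{102} = 3 - \frac{49}{34} = \frac{53}{34} \approx 1.5588$)
$p = - \frac{178}{53}$ ($p = -4 + \frac{1}{\frac{53}{34}} = -4 + \frac{34}{53} = - \frac{178}{53} \approx -3.3585$)
$S = - \frac{178}{53} \approx -3.3585$
$- 60 L{\left(-2 \right)} + S = \left(-60\right) \left(-2\right) - \frac{178}{53} = 120 - \frac{178}{53} = \frac{6182}{53}$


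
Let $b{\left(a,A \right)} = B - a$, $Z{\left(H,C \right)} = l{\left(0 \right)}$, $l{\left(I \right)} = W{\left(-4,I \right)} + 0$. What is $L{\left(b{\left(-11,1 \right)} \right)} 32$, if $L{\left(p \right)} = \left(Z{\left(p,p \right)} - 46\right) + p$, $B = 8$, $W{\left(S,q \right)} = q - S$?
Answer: $-736$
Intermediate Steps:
$l{\left(I \right)} = 4 + I$ ($l{\left(I \right)} = \left(I - -4\right) + 0 = \left(I + 4\right) + 0 = \left(4 + I\right) + 0 = 4 + I$)
$Z{\left(H,C \right)} = 4$ ($Z{\left(H,C \right)} = 4 + 0 = 4$)
$b{\left(a,A \right)} = 8 - a$
$L{\left(p \right)} = -42 + p$ ($L{\left(p \right)} = \left(4 - 46\right) + p = -42 + p$)
$L{\left(b{\left(-11,1 \right)} \right)} 32 = \left(-42 + \left(8 - -11\right)\right) 32 = \left(-42 + \left(8 + 11\right)\right) 32 = \left(-42 + 19\right) 32 = \left(-23\right) 32 = -736$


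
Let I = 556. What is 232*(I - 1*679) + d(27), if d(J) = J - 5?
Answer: -28514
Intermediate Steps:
d(J) = -5 + J
232*(I - 1*679) + d(27) = 232*(556 - 1*679) + (-5 + 27) = 232*(556 - 679) + 22 = 232*(-123) + 22 = -28536 + 22 = -28514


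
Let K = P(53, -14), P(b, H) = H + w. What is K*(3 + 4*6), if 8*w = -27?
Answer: -3753/8 ≈ -469.13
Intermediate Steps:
w = -27/8 (w = (⅛)*(-27) = -27/8 ≈ -3.3750)
P(b, H) = -27/8 + H (P(b, H) = H - 27/8 = -27/8 + H)
K = -139/8 (K = -27/8 - 14 = -139/8 ≈ -17.375)
K*(3 + 4*6) = -139*(3 + 4*6)/8 = -139*(3 + 24)/8 = -139/8*27 = -3753/8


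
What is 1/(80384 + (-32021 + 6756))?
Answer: 1/55119 ≈ 1.8143e-5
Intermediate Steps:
1/(80384 + (-32021 + 6756)) = 1/(80384 - 25265) = 1/55119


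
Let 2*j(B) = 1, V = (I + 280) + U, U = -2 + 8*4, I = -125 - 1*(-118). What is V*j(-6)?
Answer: 303/2 ≈ 151.50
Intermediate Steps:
I = -7 (I = -125 + 118 = -7)
U = 30 (U = -2 + 32 = 30)
V = 303 (V = (-7 + 280) + 30 = 273 + 30 = 303)
j(B) = ½ (j(B) = (½)*1 = ½)
V*j(-6) = 303*(½) = 303/2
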